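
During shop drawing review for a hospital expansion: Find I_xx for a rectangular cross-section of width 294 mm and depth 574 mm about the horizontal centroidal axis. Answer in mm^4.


I = b * h^3 / 12
= 294 * 574^3 / 12
= 294 * 189119224 / 12
= 4633420988.0 mm^4

4633420988.0 mm^4


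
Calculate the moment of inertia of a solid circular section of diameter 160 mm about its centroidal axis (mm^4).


r = d / 2 = 160 / 2 = 80.0 mm
I = pi * r^4 / 4 = pi * 80.0^4 / 4
= 32169908.77 mm^4

32169908.77 mm^4


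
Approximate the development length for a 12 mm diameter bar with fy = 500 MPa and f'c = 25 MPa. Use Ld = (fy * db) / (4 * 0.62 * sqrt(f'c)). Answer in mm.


Ld = (fy * db) / (4 * 0.62 * sqrt(f'c))
= (500 * 12) / (4 * 0.62 * sqrt(25))
= 6000 / 12.4
= 483.87 mm

483.87 mm


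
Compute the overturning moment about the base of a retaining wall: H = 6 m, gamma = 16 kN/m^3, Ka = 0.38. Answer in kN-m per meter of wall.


Pa = 0.5 * Ka * gamma * H^2
= 0.5 * 0.38 * 16 * 6^2
= 109.44 kN/m
Arm = H / 3 = 6 / 3 = 2.0 m
Mo = Pa * arm = Pa * H / 3 = 109.44 * 6 / 3 = 218.88 kN-m/m

218.88 kN-m/m


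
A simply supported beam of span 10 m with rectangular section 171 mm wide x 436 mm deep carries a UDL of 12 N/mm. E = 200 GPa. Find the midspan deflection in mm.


I = 171 * 436^3 / 12 = 1181066448.0 mm^4
L = 10000.0 mm, w = 12 N/mm, E = 200000.0 MPa
delta = 5 * w * L^4 / (384 * E * I)
= 5 * 12 * 10000.0^4 / (384 * 200000.0 * 1181066448.0)
= 6.6148 mm

6.6148 mm


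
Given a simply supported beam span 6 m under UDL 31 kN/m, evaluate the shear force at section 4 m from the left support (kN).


R_A = w * L / 2 = 31 * 6 / 2 = 93.0 kN
V(x) = R_A - w * x = 93.0 - 31 * 4
= -31.0 kN

-31.0 kN


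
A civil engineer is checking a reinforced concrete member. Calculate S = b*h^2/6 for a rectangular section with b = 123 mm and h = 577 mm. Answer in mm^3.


S = b * h^2 / 6
= 123 * 577^2 / 6
= 123 * 332929 / 6
= 6825044.5 mm^3

6825044.5 mm^3


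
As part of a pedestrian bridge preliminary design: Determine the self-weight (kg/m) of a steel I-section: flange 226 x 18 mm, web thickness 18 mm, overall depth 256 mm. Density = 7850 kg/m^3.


A_flanges = 2 * 226 * 18 = 8136 mm^2
A_web = (256 - 2 * 18) * 18 = 3960 mm^2
A_total = 8136 + 3960 = 12096 mm^2 = 0.012096 m^2
Weight = rho * A = 7850 * 0.012096 = 94.9536 kg/m

94.9536 kg/m


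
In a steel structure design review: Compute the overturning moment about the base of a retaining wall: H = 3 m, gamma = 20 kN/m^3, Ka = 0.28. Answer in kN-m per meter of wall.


Pa = 0.5 * Ka * gamma * H^2
= 0.5 * 0.28 * 20 * 3^2
= 25.2 kN/m
Arm = H / 3 = 3 / 3 = 1.0 m
Mo = Pa * arm = Pa * H / 3 = 25.2 * 3 / 3 = 25.2 kN-m/m

25.2 kN-m/m


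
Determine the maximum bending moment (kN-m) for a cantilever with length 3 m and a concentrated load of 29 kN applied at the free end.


For a cantilever with a point load at the free end:
M_max = P * L = 29 * 3 = 87 kN-m

87 kN-m


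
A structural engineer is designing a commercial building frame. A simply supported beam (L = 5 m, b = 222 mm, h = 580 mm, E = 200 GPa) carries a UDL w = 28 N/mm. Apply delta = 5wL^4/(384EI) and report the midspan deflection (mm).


I = 222 * 580^3 / 12 = 3609572000.0 mm^4
L = 5000.0 mm, w = 28 N/mm, E = 200000.0 MPa
delta = 5 * w * L^4 / (384 * E * I)
= 5 * 28 * 5000.0^4 / (384 * 200000.0 * 3609572000.0)
= 0.3156 mm

0.3156 mm


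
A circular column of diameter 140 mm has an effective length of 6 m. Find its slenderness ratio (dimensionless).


Radius of gyration r = d / 4 = 140 / 4 = 35.0 mm
L_eff = 6000.0 mm
Slenderness ratio = L / r = 6000.0 / 35.0 = 171.43 (dimensionless)

171.43 (dimensionless)


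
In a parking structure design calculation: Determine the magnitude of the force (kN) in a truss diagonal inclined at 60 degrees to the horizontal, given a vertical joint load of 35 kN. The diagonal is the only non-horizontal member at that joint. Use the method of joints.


At the joint, only the diagonal has a vertical component, so vertical equilibrium gives:
F * sin(60) = 35
F = 35 / sin(60)
= 35 / 0.866025
= 40.41 kN

40.41 kN


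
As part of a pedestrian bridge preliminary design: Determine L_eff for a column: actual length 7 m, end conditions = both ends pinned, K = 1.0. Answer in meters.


L_eff = K * L
= 1.0 * 7
= 7.0 m

7.0 m


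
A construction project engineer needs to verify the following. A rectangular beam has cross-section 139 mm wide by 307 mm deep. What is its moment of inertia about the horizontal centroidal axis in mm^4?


I = b * h^3 / 12
= 139 * 307^3 / 12
= 139 * 28934443 / 12
= 335157298.08 mm^4

335157298.08 mm^4


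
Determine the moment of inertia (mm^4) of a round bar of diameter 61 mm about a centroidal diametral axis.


r = d / 2 = 61 / 2 = 30.5 mm
I = pi * r^4 / 4 = pi * 30.5^4 / 4
= 679656.13 mm^4

679656.13 mm^4


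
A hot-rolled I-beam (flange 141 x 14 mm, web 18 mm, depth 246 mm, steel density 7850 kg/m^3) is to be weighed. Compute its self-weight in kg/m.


A_flanges = 2 * 141 * 14 = 3948 mm^2
A_web = (246 - 2 * 14) * 18 = 3924 mm^2
A_total = 3948 + 3924 = 7872 mm^2 = 0.007872 m^2
Weight = rho * A = 7850 * 0.007872 = 61.7952 kg/m

61.7952 kg/m


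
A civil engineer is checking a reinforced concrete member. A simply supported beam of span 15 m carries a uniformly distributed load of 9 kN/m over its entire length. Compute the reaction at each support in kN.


Total load = w * L = 9 * 15 = 135 kN
By symmetry, each reaction R = total / 2 = 135 / 2 = 67.5 kN

67.5 kN


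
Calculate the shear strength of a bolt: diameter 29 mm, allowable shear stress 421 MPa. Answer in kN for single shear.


A = pi * d^2 / 4 = pi * 29^2 / 4 = 660.5199 mm^2
V = f_v * A / 1000 = 421 * 660.5199 / 1000
= 278.0789 kN

278.0789 kN


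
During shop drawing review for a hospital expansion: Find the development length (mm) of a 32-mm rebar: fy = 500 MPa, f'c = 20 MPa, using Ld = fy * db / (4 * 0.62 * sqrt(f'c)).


Ld = (fy * db) / (4 * 0.62 * sqrt(f'c))
= (500 * 32) / (4 * 0.62 * sqrt(20))
= 16000 / 11.0909
= 1442.62 mm

1442.62 mm


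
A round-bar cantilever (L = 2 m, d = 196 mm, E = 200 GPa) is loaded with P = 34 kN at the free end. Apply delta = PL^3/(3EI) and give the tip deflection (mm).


I = pi * d^4 / 64 = pi * 196^4 / 64 = 72442625.88 mm^4
L = 2000.0 mm, P = 34000.0 N, E = 200000.0 MPa
delta = P * L^3 / (3 * E * I)
= 34000.0 * 2000.0^3 / (3 * 200000.0 * 72442625.88)
= 6.2578 mm

6.2578 mm


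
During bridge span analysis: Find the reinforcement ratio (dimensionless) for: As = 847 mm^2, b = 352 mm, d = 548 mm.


rho = As / (b * d)
= 847 / (352 * 548)
= 847 / 192896
= 0.004391 (dimensionless)

0.004391 (dimensionless)


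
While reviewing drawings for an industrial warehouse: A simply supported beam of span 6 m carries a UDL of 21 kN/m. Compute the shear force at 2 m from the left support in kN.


R_A = w * L / 2 = 21 * 6 / 2 = 63.0 kN
V(x) = R_A - w * x = 63.0 - 21 * 2
= 21.0 kN

21.0 kN


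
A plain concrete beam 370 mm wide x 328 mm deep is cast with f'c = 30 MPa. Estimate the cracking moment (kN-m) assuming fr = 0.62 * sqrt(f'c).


fr = 0.62 * sqrt(30) = 0.62 * 5.4772 = 3.3959 MPa
I = 370 * 328^3 / 12 = 1088032853.33 mm^4
y_t = 164.0 mm
M_cr = fr * I / y_t = 3.3959 * 1088032853.33 / 164.0 N-mm
= 22.5294 kN-m

22.5294 kN-m


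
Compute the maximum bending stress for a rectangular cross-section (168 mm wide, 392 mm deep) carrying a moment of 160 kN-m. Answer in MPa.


I = b * h^3 / 12 = 168 * 392^3 / 12 = 843308032.0 mm^4
y = h / 2 = 392 / 2 = 196.0 mm
M = 160 kN-m = 160000000.0 N-mm
sigma = M * y / I = 160000000.0 * 196.0 / 843308032.0
= 37.19 MPa

37.19 MPa


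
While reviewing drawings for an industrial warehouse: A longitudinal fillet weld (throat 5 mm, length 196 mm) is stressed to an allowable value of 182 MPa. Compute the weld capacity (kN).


Strength = throat * length * allowable stress
= 5 * 196 * 182 N
= 178360 N
= 178.36 kN

178.36 kN


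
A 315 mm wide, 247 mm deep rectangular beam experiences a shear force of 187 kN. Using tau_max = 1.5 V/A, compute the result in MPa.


A = b * h = 315 * 247 = 77805 mm^2
V = 187 kN = 187000.0 N
tau_max = 1.5 * V / A = 1.5 * 187000.0 / 77805
= 3.6052 MPa

3.6052 MPa


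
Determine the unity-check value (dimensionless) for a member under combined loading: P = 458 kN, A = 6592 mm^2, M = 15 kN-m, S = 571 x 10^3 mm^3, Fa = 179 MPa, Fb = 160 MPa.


f_a = P / A = 458000.0 / 6592 = 69.4782 MPa
f_b = M / S = 15000000.0 / 571000.0 = 26.2697 MPa
Ratio = f_a / Fa + f_b / Fb
= 69.4782 / 179 + 26.2697 / 160
= 0.5523 (dimensionless)

0.5523 (dimensionless)


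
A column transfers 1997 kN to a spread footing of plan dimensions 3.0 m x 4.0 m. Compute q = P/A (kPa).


A = 3.0 * 4.0 = 12.0 m^2
q = P / A = 1997 / 12.0
= 166.4167 kPa

166.4167 kPa


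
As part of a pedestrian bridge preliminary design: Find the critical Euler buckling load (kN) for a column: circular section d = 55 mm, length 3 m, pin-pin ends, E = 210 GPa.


I = pi * d^4 / 64 = 449180.25 mm^4
L = 3000.0 mm
P_cr = pi^2 * E * I / L^2
= 9.8696 * 210000.0 * 449180.25 / 3000.0^2
= 103442.07 N = 103.4421 kN

103.4421 kN


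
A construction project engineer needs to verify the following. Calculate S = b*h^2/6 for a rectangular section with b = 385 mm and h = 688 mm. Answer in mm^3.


S = b * h^2 / 6
= 385 * 688^2 / 6
= 385 * 473344 / 6
= 30372906.67 mm^3

30372906.67 mm^3


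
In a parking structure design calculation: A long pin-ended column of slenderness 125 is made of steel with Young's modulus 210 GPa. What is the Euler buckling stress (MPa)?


sigma_cr = pi^2 * E / lambda^2
= 9.8696 * 210000.0 / 125^2
= 9.8696 * 210000.0 / 15625
= 132.6475 MPa

132.6475 MPa


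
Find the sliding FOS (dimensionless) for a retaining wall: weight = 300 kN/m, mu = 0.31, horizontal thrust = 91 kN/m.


Resisting force = mu * W = 0.31 * 300 = 93.0 kN/m
FOS = Resisting / Driving = 93.0 / 91
= 1.022 (dimensionless)

1.022 (dimensionless)


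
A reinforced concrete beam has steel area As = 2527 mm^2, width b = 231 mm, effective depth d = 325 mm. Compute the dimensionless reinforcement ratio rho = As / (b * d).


rho = As / (b * d)
= 2527 / (231 * 325)
= 2527 / 75075
= 0.03366 (dimensionless)

0.03366 (dimensionless)


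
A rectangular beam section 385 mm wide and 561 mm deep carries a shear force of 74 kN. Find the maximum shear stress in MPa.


A = b * h = 385 * 561 = 215985 mm^2
V = 74 kN = 74000.0 N
tau_max = 1.5 * V / A = 1.5 * 74000.0 / 215985
= 0.5139 MPa

0.5139 MPa


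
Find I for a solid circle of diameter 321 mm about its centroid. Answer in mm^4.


r = d / 2 = 321 / 2 = 160.5 mm
I = pi * r^4 / 4 = pi * 160.5^4 / 4
= 521182744.29 mm^4

521182744.29 mm^4


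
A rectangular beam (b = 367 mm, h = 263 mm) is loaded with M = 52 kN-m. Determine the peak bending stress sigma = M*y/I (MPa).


I = b * h^3 / 12 = 367 * 263^3 / 12 = 556355087.42 mm^4
y = h / 2 = 263 / 2 = 131.5 mm
M = 52 kN-m = 52000000.0 N-mm
sigma = M * y / I = 52000000.0 * 131.5 / 556355087.42
= 12.29 MPa

12.29 MPa


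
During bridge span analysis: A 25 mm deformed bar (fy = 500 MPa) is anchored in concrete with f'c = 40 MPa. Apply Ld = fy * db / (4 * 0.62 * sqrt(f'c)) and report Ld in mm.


Ld = (fy * db) / (4 * 0.62 * sqrt(f'c))
= (500 * 25) / (4 * 0.62 * sqrt(40))
= 12500 / 15.6849
= 796.94 mm

796.94 mm


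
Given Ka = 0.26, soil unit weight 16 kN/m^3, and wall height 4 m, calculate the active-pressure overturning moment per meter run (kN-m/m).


Pa = 0.5 * Ka * gamma * H^2
= 0.5 * 0.26 * 16 * 4^2
= 33.28 kN/m
Arm = H / 3 = 4 / 3 = 1.3333 m
Mo = Pa * arm = Pa * H / 3 = 33.28 * 4 / 3 = 44.3733 kN-m/m

44.3733 kN-m/m


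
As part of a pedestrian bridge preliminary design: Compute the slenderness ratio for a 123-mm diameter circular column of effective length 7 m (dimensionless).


Radius of gyration r = d / 4 = 123 / 4 = 30.75 mm
L_eff = 7000.0 mm
Slenderness ratio = L / r = 7000.0 / 30.75 = 227.64 (dimensionless)

227.64 (dimensionless)


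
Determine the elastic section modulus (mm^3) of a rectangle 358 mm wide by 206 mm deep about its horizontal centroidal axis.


S = b * h^2 / 6
= 358 * 206^2 / 6
= 358 * 42436 / 6
= 2532014.67 mm^3

2532014.67 mm^3


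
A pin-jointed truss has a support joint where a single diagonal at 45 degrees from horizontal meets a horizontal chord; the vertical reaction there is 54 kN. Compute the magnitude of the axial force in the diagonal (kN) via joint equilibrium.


At the joint, only the diagonal has a vertical component, so vertical equilibrium gives:
F * sin(45) = 54
F = 54 / sin(45)
= 54 / 0.707107
= 76.37 kN

76.37 kN


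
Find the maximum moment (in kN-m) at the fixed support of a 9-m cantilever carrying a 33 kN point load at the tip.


For a cantilever with a point load at the free end:
M_max = P * L = 33 * 9 = 297 kN-m

297 kN-m


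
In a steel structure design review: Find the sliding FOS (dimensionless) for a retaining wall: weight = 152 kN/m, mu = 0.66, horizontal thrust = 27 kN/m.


Resisting force = mu * W = 0.66 * 152 = 100.32 kN/m
FOS = Resisting / Driving = 100.32 / 27
= 3.7156 (dimensionless)

3.7156 (dimensionless)


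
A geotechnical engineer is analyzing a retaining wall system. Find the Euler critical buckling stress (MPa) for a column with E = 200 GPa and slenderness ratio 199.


sigma_cr = pi^2 * E / lambda^2
= 9.8696 * 200000.0 / 199^2
= 9.8696 * 200000.0 / 39601
= 49.8452 MPa

49.8452 MPa


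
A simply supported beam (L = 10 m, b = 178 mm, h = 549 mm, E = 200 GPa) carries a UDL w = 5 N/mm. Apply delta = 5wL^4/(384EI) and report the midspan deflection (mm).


I = 178 * 549^3 / 12 = 2454459043.5 mm^4
L = 10000.0 mm, w = 5 N/mm, E = 200000.0 MPa
delta = 5 * w * L^4 / (384 * E * I)
= 5 * 5 * 10000.0^4 / (384 * 200000.0 * 2454459043.5)
= 1.3262 mm

1.3262 mm


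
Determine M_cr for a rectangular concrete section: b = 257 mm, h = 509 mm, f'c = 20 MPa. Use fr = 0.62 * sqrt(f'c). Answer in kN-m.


fr = 0.62 * sqrt(20) = 0.62 * 4.4721 = 2.7727 MPa
I = 257 * 509^3 / 12 = 2824263571.08 mm^4
y_t = 254.5 mm
M_cr = fr * I / y_t = 2.7727 * 2824263571.08 / 254.5 N-mm
= 30.7698 kN-m

30.7698 kN-m


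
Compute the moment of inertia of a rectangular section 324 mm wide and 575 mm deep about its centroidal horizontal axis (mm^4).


I = b * h^3 / 12
= 324 * 575^3 / 12
= 324 * 190109375 / 12
= 5132953125.0 mm^4

5132953125.0 mm^4


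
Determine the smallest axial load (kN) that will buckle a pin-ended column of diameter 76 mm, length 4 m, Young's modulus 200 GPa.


I = pi * d^4 / 64 = 1637661.98 mm^4
L = 4000.0 mm
P_cr = pi^2 * E * I / L^2
= 9.8696 * 200000.0 * 1637661.98 / 4000.0^2
= 202038.45 N = 202.0384 kN

202.0384 kN


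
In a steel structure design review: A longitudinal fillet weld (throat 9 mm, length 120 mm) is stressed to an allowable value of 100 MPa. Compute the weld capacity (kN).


Strength = throat * length * allowable stress
= 9 * 120 * 100 N
= 108000 N
= 108.0 kN

108.0 kN


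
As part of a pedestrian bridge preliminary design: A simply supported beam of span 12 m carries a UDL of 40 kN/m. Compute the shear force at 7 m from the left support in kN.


R_A = w * L / 2 = 40 * 12 / 2 = 240.0 kN
V(x) = R_A - w * x = 240.0 - 40 * 7
= -40.0 kN

-40.0 kN


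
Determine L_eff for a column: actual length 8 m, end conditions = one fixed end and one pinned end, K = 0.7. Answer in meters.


L_eff = K * L
= 0.7 * 8
= 5.6 m

5.6 m


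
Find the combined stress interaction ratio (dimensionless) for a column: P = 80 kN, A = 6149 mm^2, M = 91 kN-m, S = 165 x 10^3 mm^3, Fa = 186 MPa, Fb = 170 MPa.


f_a = P / A = 80000.0 / 6149 = 13.0102 MPa
f_b = M / S = 91000000.0 / 165000.0 = 551.5152 MPa
Ratio = f_a / Fa + f_b / Fb
= 13.0102 / 186 + 551.5152 / 170
= 3.3142 (dimensionless)

3.3142 (dimensionless)


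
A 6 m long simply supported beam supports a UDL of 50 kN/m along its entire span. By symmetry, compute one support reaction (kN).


Total load = w * L = 50 * 6 = 300 kN
By symmetry, each reaction R = total / 2 = 300 / 2 = 150.0 kN

150.0 kN


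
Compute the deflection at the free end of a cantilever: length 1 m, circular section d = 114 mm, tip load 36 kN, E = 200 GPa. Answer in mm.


I = pi * d^4 / 64 = pi * 114^4 / 64 = 8290663.8 mm^4
L = 1000.0 mm, P = 36000.0 N, E = 200000.0 MPa
delta = P * L^3 / (3 * E * I)
= 36000.0 * 1000.0^3 / (3 * 200000.0 * 8290663.8)
= 7.2371 mm

7.2371 mm


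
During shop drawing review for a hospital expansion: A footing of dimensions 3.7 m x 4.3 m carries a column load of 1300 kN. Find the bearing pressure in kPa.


A = 3.7 * 4.3 = 15.91 m^2
q = P / A = 1300 / 15.91
= 81.7096 kPa

81.7096 kPa


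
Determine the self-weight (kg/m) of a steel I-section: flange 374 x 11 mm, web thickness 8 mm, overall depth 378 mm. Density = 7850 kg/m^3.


A_flanges = 2 * 374 * 11 = 8228 mm^2
A_web = (378 - 2 * 11) * 8 = 2848 mm^2
A_total = 8228 + 2848 = 11076 mm^2 = 0.011076 m^2
Weight = rho * A = 7850 * 0.011076 = 86.9466 kg/m

86.9466 kg/m


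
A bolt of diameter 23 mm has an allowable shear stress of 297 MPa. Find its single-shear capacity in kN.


A = pi * d^2 / 4 = pi * 23^2 / 4 = 415.4756 mm^2
V = f_v * A / 1000 = 297 * 415.4756 / 1000
= 123.3963 kN

123.3963 kN


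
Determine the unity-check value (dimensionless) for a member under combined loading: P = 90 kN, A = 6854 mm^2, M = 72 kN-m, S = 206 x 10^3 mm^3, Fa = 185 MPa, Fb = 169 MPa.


f_a = P / A = 90000.0 / 6854 = 13.131 MPa
f_b = M / S = 72000000.0 / 206000.0 = 349.5146 MPa
Ratio = f_a / Fa + f_b / Fb
= 13.131 / 185 + 349.5146 / 169
= 2.1391 (dimensionless)

2.1391 (dimensionless)


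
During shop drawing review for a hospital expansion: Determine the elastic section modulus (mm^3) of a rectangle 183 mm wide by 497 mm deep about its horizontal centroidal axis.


S = b * h^2 / 6
= 183 * 497^2 / 6
= 183 * 247009 / 6
= 7533774.5 mm^3

7533774.5 mm^3


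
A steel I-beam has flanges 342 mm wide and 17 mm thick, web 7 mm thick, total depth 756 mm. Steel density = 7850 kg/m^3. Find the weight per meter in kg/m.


A_flanges = 2 * 342 * 17 = 11628 mm^2
A_web = (756 - 2 * 17) * 7 = 5054 mm^2
A_total = 11628 + 5054 = 16682 mm^2 = 0.016682 m^2
Weight = rho * A = 7850 * 0.016682 = 130.9537 kg/m

130.9537 kg/m


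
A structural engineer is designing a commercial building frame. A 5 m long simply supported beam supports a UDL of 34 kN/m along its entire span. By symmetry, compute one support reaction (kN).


Total load = w * L = 34 * 5 = 170 kN
By symmetry, each reaction R = total / 2 = 170 / 2 = 85.0 kN

85.0 kN


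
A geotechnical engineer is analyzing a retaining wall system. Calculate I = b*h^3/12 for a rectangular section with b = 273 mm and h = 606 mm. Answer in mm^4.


I = b * h^3 / 12
= 273 * 606^3 / 12
= 273 * 222545016 / 12
= 5062899114.0 mm^4

5062899114.0 mm^4


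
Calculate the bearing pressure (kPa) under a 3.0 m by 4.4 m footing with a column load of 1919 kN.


A = 3.0 * 4.4 = 13.2 m^2
q = P / A = 1919 / 13.2
= 145.3788 kPa

145.3788 kPa


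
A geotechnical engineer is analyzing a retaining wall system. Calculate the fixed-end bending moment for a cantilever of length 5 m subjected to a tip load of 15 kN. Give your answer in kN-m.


For a cantilever with a point load at the free end:
M_max = P * L = 15 * 5 = 75 kN-m

75 kN-m


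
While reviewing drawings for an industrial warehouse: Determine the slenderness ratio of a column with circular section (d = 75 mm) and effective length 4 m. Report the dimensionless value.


Radius of gyration r = d / 4 = 75 / 4 = 18.75 mm
L_eff = 4000.0 mm
Slenderness ratio = L / r = 4000.0 / 18.75 = 213.33 (dimensionless)

213.33 (dimensionless)


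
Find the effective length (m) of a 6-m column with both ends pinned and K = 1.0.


L_eff = K * L
= 1.0 * 6
= 6.0 m

6.0 m


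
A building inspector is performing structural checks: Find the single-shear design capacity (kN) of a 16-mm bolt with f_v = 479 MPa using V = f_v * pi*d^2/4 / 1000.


A = pi * d^2 / 4 = pi * 16^2 / 4 = 201.0619 mm^2
V = f_v * A / 1000 = 479 * 201.0619 / 1000
= 96.3087 kN

96.3087 kN


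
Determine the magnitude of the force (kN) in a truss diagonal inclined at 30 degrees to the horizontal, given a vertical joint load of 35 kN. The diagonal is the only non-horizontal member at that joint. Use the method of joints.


At the joint, only the diagonal has a vertical component, so vertical equilibrium gives:
F * sin(30) = 35
F = 35 / sin(30)
= 35 / 0.5
= 70.0 kN

70.0 kN


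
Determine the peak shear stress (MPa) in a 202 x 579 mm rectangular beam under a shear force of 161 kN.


A = b * h = 202 * 579 = 116958 mm^2
V = 161 kN = 161000.0 N
tau_max = 1.5 * V / A = 1.5 * 161000.0 / 116958
= 2.0648 MPa

2.0648 MPa


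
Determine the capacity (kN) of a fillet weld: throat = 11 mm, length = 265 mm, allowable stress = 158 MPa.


Strength = throat * length * allowable stress
= 11 * 265 * 158 N
= 460570 N
= 460.57 kN

460.57 kN


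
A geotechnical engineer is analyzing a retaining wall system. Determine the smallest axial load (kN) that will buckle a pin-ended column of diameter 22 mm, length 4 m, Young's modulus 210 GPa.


I = pi * d^4 / 64 = 11499.01 mm^4
L = 4000.0 mm
P_cr = pi^2 * E * I / L^2
= 9.8696 * 210000.0 * 11499.01 / 4000.0^2
= 1489.57 N = 1.4896 kN

1.4896 kN


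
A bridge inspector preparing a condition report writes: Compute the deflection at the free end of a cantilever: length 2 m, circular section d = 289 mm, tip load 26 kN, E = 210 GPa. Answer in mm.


I = pi * d^4 / 64 = pi * 289^4 / 64 = 342421692.65 mm^4
L = 2000.0 mm, P = 26000.0 N, E = 210000.0 MPa
delta = P * L^3 / (3 * E * I)
= 26000.0 * 2000.0^3 / (3 * 210000.0 * 342421692.65)
= 0.9642 mm

0.9642 mm


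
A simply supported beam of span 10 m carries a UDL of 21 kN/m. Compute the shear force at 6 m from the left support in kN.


R_A = w * L / 2 = 21 * 10 / 2 = 105.0 kN
V(x) = R_A - w * x = 105.0 - 21 * 6
= -21.0 kN

-21.0 kN


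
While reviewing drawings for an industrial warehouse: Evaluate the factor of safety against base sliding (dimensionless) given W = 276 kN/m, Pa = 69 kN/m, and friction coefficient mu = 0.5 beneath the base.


Resisting force = mu * W = 0.5 * 276 = 138.0 kN/m
FOS = Resisting / Driving = 138.0 / 69
= 2.0 (dimensionless)

2.0 (dimensionless)


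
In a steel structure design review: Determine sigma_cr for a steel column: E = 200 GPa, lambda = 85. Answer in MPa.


sigma_cr = pi^2 * E / lambda^2
= 9.8696 * 200000.0 / 85^2
= 9.8696 * 200000.0 / 7225
= 273.207 MPa

273.207 MPa


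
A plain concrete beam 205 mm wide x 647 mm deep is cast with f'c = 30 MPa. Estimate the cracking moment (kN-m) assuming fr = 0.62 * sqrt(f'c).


fr = 0.62 * sqrt(30) = 0.62 * 5.4772 = 3.3959 MPa
I = 205 * 647^3 / 12 = 4626850392.92 mm^4
y_t = 323.5 mm
M_cr = fr * I / y_t = 3.3959 * 4626850392.92 / 323.5 N-mm
= 48.5695 kN-m

48.5695 kN-m


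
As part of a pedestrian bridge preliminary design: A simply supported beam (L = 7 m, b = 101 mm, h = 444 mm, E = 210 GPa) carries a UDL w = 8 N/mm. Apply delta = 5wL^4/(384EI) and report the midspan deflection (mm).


I = 101 * 444^3 / 12 = 736697232.0 mm^4
L = 7000.0 mm, w = 8 N/mm, E = 210000.0 MPa
delta = 5 * w * L^4 / (384 * E * I)
= 5 * 8 * 7000.0^4 / (384 * 210000.0 * 736697232.0)
= 1.6166 mm

1.6166 mm


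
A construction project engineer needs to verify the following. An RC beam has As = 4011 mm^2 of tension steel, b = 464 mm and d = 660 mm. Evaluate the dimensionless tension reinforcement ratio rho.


rho = As / (b * d)
= 4011 / (464 * 660)
= 4011 / 306240
= 0.013098 (dimensionless)

0.013098 (dimensionless)


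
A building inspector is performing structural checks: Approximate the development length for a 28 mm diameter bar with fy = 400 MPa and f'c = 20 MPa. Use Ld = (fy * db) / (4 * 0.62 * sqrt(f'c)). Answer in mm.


Ld = (fy * db) / (4 * 0.62 * sqrt(f'c))
= (400 * 28) / (4 * 0.62 * sqrt(20))
= 11200 / 11.0909
= 1009.84 mm

1009.84 mm


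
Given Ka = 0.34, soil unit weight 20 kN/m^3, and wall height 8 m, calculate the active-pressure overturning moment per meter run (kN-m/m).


Pa = 0.5 * Ka * gamma * H^2
= 0.5 * 0.34 * 20 * 8^2
= 217.6 kN/m
Arm = H / 3 = 8 / 3 = 2.6667 m
Mo = Pa * arm = Pa * H / 3 = 217.6 * 8 / 3 = 580.2667 kN-m/m

580.2667 kN-m/m


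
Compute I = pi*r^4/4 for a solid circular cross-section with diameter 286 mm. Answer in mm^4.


r = d / 2 = 286 / 2 = 143.0 mm
I = pi * r^4 / 4 = pi * 143.0^4 / 4
= 328423353.43 mm^4

328423353.43 mm^4


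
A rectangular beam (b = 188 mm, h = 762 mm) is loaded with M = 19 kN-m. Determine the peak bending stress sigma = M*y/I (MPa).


I = b * h^3 / 12 = 188 * 762^3 / 12 = 6931728072.0 mm^4
y = h / 2 = 762 / 2 = 381.0 mm
M = 19 kN-m = 19000000.0 N-mm
sigma = M * y / I = 19000000.0 * 381.0 / 6931728072.0
= 1.04 MPa

1.04 MPa


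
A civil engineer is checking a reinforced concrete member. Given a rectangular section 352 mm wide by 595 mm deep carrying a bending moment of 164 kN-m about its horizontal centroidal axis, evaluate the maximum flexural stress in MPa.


I = b * h^3 / 12 = 352 * 595^3 / 12 = 6178916333.33 mm^4
y = h / 2 = 595 / 2 = 297.5 mm
M = 164 kN-m = 164000000.0 N-mm
sigma = M * y / I = 164000000.0 * 297.5 / 6178916333.33
= 7.9 MPa

7.9 MPa


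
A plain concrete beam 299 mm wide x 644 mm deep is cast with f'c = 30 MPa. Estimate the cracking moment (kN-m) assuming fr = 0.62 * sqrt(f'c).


fr = 0.62 * sqrt(30) = 0.62 * 5.4772 = 3.3959 MPa
I = 299 * 644^3 / 12 = 6654992101.33 mm^4
y_t = 322.0 mm
M_cr = fr * I / y_t = 3.3959 * 6654992101.33 / 322.0 N-mm
= 70.1849 kN-m

70.1849 kN-m


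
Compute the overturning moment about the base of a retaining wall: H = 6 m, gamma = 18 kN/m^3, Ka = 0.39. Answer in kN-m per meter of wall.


Pa = 0.5 * Ka * gamma * H^2
= 0.5 * 0.39 * 18 * 6^2
= 126.36 kN/m
Arm = H / 3 = 6 / 3 = 2.0 m
Mo = Pa * arm = Pa * H / 3 = 126.36 * 6 / 3 = 252.72 kN-m/m

252.72 kN-m/m


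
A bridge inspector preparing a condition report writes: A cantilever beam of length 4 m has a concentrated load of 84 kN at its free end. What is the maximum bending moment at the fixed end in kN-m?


For a cantilever with a point load at the free end:
M_max = P * L = 84 * 4 = 336 kN-m

336 kN-m


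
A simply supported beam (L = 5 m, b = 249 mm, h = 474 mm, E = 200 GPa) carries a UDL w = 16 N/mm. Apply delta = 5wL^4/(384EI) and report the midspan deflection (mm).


I = 249 * 474^3 / 12 = 2209800798.0 mm^4
L = 5000.0 mm, w = 16 N/mm, E = 200000.0 MPa
delta = 5 * w * L^4 / (384 * E * I)
= 5 * 16 * 5000.0^4 / (384 * 200000.0 * 2209800798.0)
= 0.2946 mm

0.2946 mm


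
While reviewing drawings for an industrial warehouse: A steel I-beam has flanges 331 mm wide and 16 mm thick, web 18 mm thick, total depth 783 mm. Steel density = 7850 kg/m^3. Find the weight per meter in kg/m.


A_flanges = 2 * 331 * 16 = 10592 mm^2
A_web = (783 - 2 * 16) * 18 = 13518 mm^2
A_total = 10592 + 13518 = 24110 mm^2 = 0.024110 m^2
Weight = rho * A = 7850 * 0.024110 = 189.2635 kg/m

189.2635 kg/m


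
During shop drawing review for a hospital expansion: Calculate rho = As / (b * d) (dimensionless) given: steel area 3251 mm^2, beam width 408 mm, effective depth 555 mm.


rho = As / (b * d)
= 3251 / (408 * 555)
= 3251 / 226440
= 0.014357 (dimensionless)

0.014357 (dimensionless)


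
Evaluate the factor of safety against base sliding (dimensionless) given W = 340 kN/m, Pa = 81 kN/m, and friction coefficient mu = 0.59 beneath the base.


Resisting force = mu * W = 0.59 * 340 = 200.6 kN/m
FOS = Resisting / Driving = 200.6 / 81
= 2.4765 (dimensionless)

2.4765 (dimensionless)


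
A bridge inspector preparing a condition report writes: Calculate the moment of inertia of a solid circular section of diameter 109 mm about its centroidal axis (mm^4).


r = d / 2 = 109 / 2 = 54.5 mm
I = pi * r^4 / 4 = pi * 54.5^4 / 4
= 6929085.02 mm^4

6929085.02 mm^4


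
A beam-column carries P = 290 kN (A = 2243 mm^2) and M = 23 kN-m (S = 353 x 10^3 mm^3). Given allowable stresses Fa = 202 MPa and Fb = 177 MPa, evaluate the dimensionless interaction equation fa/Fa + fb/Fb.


f_a = P / A = 290000.0 / 2243 = 129.2911 MPa
f_b = M / S = 23000000.0 / 353000.0 = 65.1558 MPa
Ratio = f_a / Fa + f_b / Fb
= 129.2911 / 202 + 65.1558 / 177
= 1.0082 (dimensionless)

1.0082 (dimensionless)


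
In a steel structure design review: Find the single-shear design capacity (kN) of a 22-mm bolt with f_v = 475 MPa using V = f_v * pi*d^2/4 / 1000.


A = pi * d^2 / 4 = pi * 22^2 / 4 = 380.1327 mm^2
V = f_v * A / 1000 = 475 * 380.1327 / 1000
= 180.563 kN

180.563 kN


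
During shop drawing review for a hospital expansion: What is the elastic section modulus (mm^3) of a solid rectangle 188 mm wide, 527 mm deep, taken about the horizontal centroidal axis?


S = b * h^2 / 6
= 188 * 527^2 / 6
= 188 * 277729 / 6
= 8702175.33 mm^3

8702175.33 mm^3


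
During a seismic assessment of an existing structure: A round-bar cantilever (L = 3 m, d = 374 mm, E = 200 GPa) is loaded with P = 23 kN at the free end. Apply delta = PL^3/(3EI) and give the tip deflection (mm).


I = pi * d^4 / 64 = pi * 374^4 / 64 = 960409190.91 mm^4
L = 3000.0 mm, P = 23000.0 N, E = 200000.0 MPa
delta = P * L^3 / (3 * E * I)
= 23000.0 * 3000.0^3 / (3 * 200000.0 * 960409190.91)
= 1.0777 mm

1.0777 mm


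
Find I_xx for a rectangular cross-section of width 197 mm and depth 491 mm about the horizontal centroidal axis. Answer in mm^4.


I = b * h^3 / 12
= 197 * 491^3 / 12
= 197 * 118370771 / 12
= 1943253490.58 mm^4

1943253490.58 mm^4


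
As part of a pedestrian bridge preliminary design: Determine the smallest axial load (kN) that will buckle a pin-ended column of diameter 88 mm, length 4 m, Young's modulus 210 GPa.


I = pi * d^4 / 64 = 2943747.71 mm^4
L = 4000.0 mm
P_cr = pi^2 * E * I / L^2
= 9.8696 * 210000.0 * 2943747.71 / 4000.0^2
= 381328.83 N = 381.3288 kN

381.3288 kN


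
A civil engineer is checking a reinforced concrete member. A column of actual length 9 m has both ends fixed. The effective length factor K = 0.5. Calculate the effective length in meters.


L_eff = K * L
= 0.5 * 9
= 4.5 m

4.5 m


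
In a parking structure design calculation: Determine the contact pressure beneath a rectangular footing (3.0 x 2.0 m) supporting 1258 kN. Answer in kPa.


A = 3.0 * 2.0 = 6.0 m^2
q = P / A = 1258 / 6.0
= 209.6667 kPa

209.6667 kPa


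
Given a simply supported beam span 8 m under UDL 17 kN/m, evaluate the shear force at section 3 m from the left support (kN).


R_A = w * L / 2 = 17 * 8 / 2 = 68.0 kN
V(x) = R_A - w * x = 68.0 - 17 * 3
= 17.0 kN

17.0 kN


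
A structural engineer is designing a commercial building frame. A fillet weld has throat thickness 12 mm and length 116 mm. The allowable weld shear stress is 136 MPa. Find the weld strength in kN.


Strength = throat * length * allowable stress
= 12 * 116 * 136 N
= 189312 N
= 189.31 kN

189.31 kN


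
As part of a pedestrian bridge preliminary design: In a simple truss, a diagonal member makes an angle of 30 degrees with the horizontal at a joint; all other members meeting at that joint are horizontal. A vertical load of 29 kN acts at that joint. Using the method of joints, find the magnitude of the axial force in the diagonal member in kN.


At the joint, only the diagonal has a vertical component, so vertical equilibrium gives:
F * sin(30) = 29
F = 29 / sin(30)
= 29 / 0.5
= 58.0 kN

58.0 kN


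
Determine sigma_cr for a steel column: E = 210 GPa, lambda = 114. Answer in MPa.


sigma_cr = pi^2 * E / lambda^2
= 9.8696 * 210000.0 / 114^2
= 9.8696 * 210000.0 / 12996
= 159.4811 MPa

159.4811 MPa


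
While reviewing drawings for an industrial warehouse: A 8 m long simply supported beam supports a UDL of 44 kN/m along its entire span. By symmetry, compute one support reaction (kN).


Total load = w * L = 44 * 8 = 352 kN
By symmetry, each reaction R = total / 2 = 352 / 2 = 176.0 kN

176.0 kN


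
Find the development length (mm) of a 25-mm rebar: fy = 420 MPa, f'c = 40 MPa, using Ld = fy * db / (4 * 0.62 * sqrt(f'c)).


Ld = (fy * db) / (4 * 0.62 * sqrt(f'c))
= (420 * 25) / (4 * 0.62 * sqrt(40))
= 10500 / 15.6849
= 669.43 mm

669.43 mm


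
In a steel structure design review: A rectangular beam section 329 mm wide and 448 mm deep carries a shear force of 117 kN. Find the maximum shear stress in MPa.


A = b * h = 329 * 448 = 147392 mm^2
V = 117 kN = 117000.0 N
tau_max = 1.5 * V / A = 1.5 * 117000.0 / 147392
= 1.1907 MPa

1.1907 MPa


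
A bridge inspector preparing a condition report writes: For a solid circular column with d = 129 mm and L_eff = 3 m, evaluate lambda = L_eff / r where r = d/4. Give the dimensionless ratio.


Radius of gyration r = d / 4 = 129 / 4 = 32.25 mm
L_eff = 3000.0 mm
Slenderness ratio = L / r = 3000.0 / 32.25 = 93.02 (dimensionless)

93.02 (dimensionless)


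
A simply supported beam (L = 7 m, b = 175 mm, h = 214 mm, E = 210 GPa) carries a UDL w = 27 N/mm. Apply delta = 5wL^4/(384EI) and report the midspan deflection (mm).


I = 175 * 214^3 / 12 = 142921683.33 mm^4
L = 7000.0 mm, w = 27 N/mm, E = 210000.0 MPa
delta = 5 * w * L^4 / (384 * E * I)
= 5 * 27 * 7000.0^4 / (384 * 210000.0 * 142921683.33)
= 28.124 mm

28.124 mm


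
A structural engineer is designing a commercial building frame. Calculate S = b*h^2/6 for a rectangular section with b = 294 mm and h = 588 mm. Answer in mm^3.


S = b * h^2 / 6
= 294 * 588^2 / 6
= 294 * 345744 / 6
= 16941456.0 mm^3

16941456.0 mm^3


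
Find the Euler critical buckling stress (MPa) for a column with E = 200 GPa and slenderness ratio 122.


sigma_cr = pi^2 * E / lambda^2
= 9.8696 * 200000.0 / 122^2
= 9.8696 * 200000.0 / 14884
= 132.6203 MPa

132.6203 MPa


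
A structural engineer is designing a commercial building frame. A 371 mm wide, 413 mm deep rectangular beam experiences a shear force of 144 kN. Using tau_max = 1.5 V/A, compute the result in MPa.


A = b * h = 371 * 413 = 153223 mm^2
V = 144 kN = 144000.0 N
tau_max = 1.5 * V / A = 1.5 * 144000.0 / 153223
= 1.4097 MPa

1.4097 MPa


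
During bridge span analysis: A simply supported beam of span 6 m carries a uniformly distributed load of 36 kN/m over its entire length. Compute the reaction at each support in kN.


Total load = w * L = 36 * 6 = 216 kN
By symmetry, each reaction R = total / 2 = 216 / 2 = 108.0 kN

108.0 kN


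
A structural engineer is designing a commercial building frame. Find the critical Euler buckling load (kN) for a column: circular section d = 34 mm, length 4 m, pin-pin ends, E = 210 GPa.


I = pi * d^4 / 64 = 65597.24 mm^4
L = 4000.0 mm
P_cr = pi^2 * E * I / L^2
= 9.8696 * 210000.0 * 65597.24 / 4000.0^2
= 8497.37 N = 8.4974 kN

8.4974 kN


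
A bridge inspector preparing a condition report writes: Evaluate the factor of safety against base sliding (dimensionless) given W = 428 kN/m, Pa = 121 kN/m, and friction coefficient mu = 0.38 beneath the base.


Resisting force = mu * W = 0.38 * 428 = 162.64 kN/m
FOS = Resisting / Driving = 162.64 / 121
= 1.3441 (dimensionless)

1.3441 (dimensionless)


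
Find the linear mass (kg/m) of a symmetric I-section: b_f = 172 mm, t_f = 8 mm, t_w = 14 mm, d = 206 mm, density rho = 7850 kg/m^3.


A_flanges = 2 * 172 * 8 = 2752 mm^2
A_web = (206 - 2 * 8) * 14 = 2660 mm^2
A_total = 2752 + 2660 = 5412 mm^2 = 0.005412 m^2
Weight = rho * A = 7850 * 0.005412 = 42.4842 kg/m

42.4842 kg/m


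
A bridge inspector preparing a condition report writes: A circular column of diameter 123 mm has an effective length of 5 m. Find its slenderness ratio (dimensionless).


Radius of gyration r = d / 4 = 123 / 4 = 30.75 mm
L_eff = 5000.0 mm
Slenderness ratio = L / r = 5000.0 / 30.75 = 162.6 (dimensionless)

162.6 (dimensionless)


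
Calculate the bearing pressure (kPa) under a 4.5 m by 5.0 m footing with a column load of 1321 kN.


A = 4.5 * 5.0 = 22.5 m^2
q = P / A = 1321 / 22.5
= 58.7111 kPa

58.7111 kPa


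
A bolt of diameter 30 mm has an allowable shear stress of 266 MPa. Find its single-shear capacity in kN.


A = pi * d^2 / 4 = pi * 30^2 / 4 = 706.8583 mm^2
V = f_v * A / 1000 = 266 * 706.8583 / 1000
= 188.0243 kN

188.0243 kN


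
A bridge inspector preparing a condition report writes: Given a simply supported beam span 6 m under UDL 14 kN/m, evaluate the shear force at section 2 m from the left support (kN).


R_A = w * L / 2 = 14 * 6 / 2 = 42.0 kN
V(x) = R_A - w * x = 42.0 - 14 * 2
= 14.0 kN

14.0 kN


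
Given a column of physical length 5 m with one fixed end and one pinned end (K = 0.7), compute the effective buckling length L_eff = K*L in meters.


L_eff = K * L
= 0.7 * 5
= 3.5 m

3.5 m


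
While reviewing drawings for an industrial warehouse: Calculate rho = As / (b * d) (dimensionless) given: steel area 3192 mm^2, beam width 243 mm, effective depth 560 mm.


rho = As / (b * d)
= 3192 / (243 * 560)
= 3192 / 136080
= 0.023457 (dimensionless)

0.023457 (dimensionless)


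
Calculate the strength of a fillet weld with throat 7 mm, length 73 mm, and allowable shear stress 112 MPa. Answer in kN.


Strength = throat * length * allowable stress
= 7 * 73 * 112 N
= 57232 N
= 57.23 kN

57.23 kN


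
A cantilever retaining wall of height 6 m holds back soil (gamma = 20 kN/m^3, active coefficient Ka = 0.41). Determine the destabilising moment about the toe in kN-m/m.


Pa = 0.5 * Ka * gamma * H^2
= 0.5 * 0.41 * 20 * 6^2
= 147.6 kN/m
Arm = H / 3 = 6 / 3 = 2.0 m
Mo = Pa * arm = Pa * H / 3 = 147.6 * 6 / 3 = 295.2 kN-m/m

295.2 kN-m/m


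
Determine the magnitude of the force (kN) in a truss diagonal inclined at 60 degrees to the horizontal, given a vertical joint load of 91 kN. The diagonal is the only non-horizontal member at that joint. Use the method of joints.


At the joint, only the diagonal has a vertical component, so vertical equilibrium gives:
F * sin(60) = 91
F = 91 / sin(60)
= 91 / 0.866025
= 105.08 kN

105.08 kN


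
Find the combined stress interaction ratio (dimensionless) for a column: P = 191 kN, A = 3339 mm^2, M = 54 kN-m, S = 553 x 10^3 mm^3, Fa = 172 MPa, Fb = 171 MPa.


f_a = P / A = 191000.0 / 3339 = 57.2028 MPa
f_b = M / S = 54000000.0 / 553000.0 = 97.6492 MPa
Ratio = f_a / Fa + f_b / Fb
= 57.2028 / 172 + 97.6492 / 171
= 0.9036 (dimensionless)

0.9036 (dimensionless)


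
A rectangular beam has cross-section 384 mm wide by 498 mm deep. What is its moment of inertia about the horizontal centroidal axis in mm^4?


I = b * h^3 / 12
= 384 * 498^3 / 12
= 384 * 123505992 / 12
= 3952191744.0 mm^4

3952191744.0 mm^4


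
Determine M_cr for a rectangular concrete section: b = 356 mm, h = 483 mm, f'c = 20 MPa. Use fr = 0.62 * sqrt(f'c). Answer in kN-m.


fr = 0.62 * sqrt(20) = 0.62 * 4.4721 = 2.7727 MPa
I = 356 * 483^3 / 12 = 3342798081.0 mm^4
y_t = 241.5 mm
M_cr = fr * I / y_t = 2.7727 * 3342798081.0 / 241.5 N-mm
= 38.3795 kN-m

38.3795 kN-m


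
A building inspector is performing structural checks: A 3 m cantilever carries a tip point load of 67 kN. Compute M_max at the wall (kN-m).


For a cantilever with a point load at the free end:
M_max = P * L = 67 * 3 = 201 kN-m

201 kN-m


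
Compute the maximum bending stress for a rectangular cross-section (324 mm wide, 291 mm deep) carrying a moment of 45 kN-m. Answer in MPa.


I = b * h^3 / 12 = 324 * 291^3 / 12 = 665338617.0 mm^4
y = h / 2 = 291 / 2 = 145.5 mm
M = 45 kN-m = 45000000.0 N-mm
sigma = M * y / I = 45000000.0 * 145.5 / 665338617.0
= 9.84 MPa

9.84 MPa


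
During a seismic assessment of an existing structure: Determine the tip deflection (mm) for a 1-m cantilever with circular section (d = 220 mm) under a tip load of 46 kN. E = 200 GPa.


I = pi * d^4 / 64 = pi * 220^4 / 64 = 114990145.1 mm^4
L = 1000.0 mm, P = 46000.0 N, E = 200000.0 MPa
delta = P * L^3 / (3 * E * I)
= 46000.0 * 1000.0^3 / (3 * 200000.0 * 114990145.1)
= 0.6667 mm

0.6667 mm
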